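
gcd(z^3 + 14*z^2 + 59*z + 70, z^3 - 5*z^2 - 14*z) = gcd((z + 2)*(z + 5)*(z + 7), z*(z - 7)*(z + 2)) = z + 2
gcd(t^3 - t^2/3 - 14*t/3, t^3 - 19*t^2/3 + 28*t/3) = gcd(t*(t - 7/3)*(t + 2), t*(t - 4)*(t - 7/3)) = t^2 - 7*t/3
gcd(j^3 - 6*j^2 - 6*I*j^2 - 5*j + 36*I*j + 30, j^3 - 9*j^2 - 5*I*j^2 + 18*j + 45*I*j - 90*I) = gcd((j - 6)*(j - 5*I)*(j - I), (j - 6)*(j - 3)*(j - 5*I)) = j^2 + j*(-6 - 5*I) + 30*I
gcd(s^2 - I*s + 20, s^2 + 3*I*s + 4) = s + 4*I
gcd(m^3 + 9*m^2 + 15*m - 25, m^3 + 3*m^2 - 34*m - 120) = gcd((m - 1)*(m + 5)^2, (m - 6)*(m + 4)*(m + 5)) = m + 5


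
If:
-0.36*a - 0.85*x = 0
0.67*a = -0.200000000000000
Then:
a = -0.30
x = 0.13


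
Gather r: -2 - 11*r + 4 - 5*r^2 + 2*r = -5*r^2 - 9*r + 2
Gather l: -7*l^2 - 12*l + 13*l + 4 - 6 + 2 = -7*l^2 + l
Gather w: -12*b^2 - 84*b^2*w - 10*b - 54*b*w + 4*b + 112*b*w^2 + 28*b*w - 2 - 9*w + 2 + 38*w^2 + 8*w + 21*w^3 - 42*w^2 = -12*b^2 - 6*b + 21*w^3 + w^2*(112*b - 4) + w*(-84*b^2 - 26*b - 1)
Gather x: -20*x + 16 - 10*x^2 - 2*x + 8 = -10*x^2 - 22*x + 24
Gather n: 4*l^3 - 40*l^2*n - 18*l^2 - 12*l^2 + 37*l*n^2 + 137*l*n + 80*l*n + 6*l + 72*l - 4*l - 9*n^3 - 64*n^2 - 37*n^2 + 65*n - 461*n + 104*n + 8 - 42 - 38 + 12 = 4*l^3 - 30*l^2 + 74*l - 9*n^3 + n^2*(37*l - 101) + n*(-40*l^2 + 217*l - 292) - 60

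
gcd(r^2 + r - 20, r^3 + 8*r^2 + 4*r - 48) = 1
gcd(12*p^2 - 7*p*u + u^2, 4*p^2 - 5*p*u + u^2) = 4*p - u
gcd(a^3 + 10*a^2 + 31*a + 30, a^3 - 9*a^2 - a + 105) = a + 3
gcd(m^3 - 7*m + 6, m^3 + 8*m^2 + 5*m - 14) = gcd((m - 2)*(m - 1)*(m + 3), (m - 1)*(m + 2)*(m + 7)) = m - 1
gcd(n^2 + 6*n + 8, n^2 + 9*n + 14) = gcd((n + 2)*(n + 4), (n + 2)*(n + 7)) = n + 2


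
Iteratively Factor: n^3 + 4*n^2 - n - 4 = (n + 4)*(n^2 - 1) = (n - 1)*(n + 4)*(n + 1)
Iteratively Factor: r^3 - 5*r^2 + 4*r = (r)*(r^2 - 5*r + 4) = r*(r - 4)*(r - 1)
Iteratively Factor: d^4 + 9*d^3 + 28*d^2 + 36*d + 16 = (d + 1)*(d^3 + 8*d^2 + 20*d + 16) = (d + 1)*(d + 4)*(d^2 + 4*d + 4) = (d + 1)*(d + 2)*(d + 4)*(d + 2)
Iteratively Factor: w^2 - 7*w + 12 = (w - 4)*(w - 3)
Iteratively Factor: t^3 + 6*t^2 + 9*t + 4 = (t + 1)*(t^2 + 5*t + 4) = (t + 1)^2*(t + 4)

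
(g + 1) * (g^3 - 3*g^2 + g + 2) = g^4 - 2*g^3 - 2*g^2 + 3*g + 2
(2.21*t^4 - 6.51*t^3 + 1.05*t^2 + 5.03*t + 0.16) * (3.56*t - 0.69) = 7.8676*t^5 - 24.7005*t^4 + 8.2299*t^3 + 17.1823*t^2 - 2.9011*t - 0.1104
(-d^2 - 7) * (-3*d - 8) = 3*d^3 + 8*d^2 + 21*d + 56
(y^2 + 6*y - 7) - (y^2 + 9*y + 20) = -3*y - 27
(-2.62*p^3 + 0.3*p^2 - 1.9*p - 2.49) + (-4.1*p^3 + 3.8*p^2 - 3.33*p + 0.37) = -6.72*p^3 + 4.1*p^2 - 5.23*p - 2.12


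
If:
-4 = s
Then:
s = -4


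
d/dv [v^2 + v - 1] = 2*v + 1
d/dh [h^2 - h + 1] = 2*h - 1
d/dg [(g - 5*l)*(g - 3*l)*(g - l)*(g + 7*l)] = 4*g^3 - 6*g^2*l - 80*g*l^2 + 146*l^3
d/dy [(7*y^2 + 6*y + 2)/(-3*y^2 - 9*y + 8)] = (-45*y^2 + 124*y + 66)/(9*y^4 + 54*y^3 + 33*y^2 - 144*y + 64)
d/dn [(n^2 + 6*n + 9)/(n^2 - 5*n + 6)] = (-11*n^2 - 6*n + 81)/(n^4 - 10*n^3 + 37*n^2 - 60*n + 36)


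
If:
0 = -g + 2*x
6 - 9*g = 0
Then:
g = 2/3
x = 1/3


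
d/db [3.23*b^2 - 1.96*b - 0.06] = 6.46*b - 1.96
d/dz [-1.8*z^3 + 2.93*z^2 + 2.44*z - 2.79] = -5.4*z^2 + 5.86*z + 2.44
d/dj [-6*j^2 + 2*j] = 2 - 12*j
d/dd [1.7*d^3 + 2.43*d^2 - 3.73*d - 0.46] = 5.1*d^2 + 4.86*d - 3.73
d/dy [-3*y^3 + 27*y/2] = 27/2 - 9*y^2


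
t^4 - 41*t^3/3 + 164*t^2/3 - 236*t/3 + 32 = (t - 8)*(t - 3)*(t - 2)*(t - 2/3)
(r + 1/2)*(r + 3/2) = r^2 + 2*r + 3/4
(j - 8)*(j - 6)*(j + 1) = j^3 - 13*j^2 + 34*j + 48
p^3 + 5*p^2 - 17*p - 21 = (p - 3)*(p + 1)*(p + 7)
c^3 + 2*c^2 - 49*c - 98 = (c - 7)*(c + 2)*(c + 7)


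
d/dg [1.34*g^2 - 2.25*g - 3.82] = 2.68*g - 2.25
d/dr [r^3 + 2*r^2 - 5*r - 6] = 3*r^2 + 4*r - 5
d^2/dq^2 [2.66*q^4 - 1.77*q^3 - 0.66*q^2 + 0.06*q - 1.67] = 31.92*q^2 - 10.62*q - 1.32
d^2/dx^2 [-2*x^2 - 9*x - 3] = -4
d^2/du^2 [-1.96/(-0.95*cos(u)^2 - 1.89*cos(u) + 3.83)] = (-7.0756*(1 - cos(u)^2)^2 - 10.55754*cos(u)^3 - 39.064956*cos(u)^2 + 6.927228*cos(u) + 35.341152)/(0.95*cos(u)^2 + 1.89*cos(u) - 3.83)^3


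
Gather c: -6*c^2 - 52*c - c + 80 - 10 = -6*c^2 - 53*c + 70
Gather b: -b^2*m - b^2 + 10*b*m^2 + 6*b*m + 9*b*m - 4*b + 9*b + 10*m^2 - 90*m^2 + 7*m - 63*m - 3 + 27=b^2*(-m - 1) + b*(10*m^2 + 15*m + 5) - 80*m^2 - 56*m + 24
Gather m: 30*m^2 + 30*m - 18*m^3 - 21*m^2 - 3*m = -18*m^3 + 9*m^2 + 27*m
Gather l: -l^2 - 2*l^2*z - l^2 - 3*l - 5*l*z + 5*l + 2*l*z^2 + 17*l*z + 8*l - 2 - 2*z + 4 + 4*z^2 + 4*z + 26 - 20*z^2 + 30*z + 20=l^2*(-2*z - 2) + l*(2*z^2 + 12*z + 10) - 16*z^2 + 32*z + 48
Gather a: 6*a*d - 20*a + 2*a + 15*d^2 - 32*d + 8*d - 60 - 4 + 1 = a*(6*d - 18) + 15*d^2 - 24*d - 63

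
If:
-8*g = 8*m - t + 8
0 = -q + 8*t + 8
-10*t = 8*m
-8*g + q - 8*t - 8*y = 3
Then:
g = 5/8 - y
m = 10*y/11 - 65/44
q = 192/11 - 64*y/11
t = 13/11 - 8*y/11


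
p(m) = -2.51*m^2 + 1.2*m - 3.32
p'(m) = 1.2 - 5.02*m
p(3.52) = -30.20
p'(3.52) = -16.47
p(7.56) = -137.70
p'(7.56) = -36.75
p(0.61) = -3.52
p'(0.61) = -1.86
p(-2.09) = -16.79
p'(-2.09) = 11.69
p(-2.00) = -15.76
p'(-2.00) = 11.24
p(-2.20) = -18.11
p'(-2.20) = 12.24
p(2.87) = -20.55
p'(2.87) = -13.21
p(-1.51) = -10.86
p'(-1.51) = 8.78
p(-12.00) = -379.16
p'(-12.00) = 61.44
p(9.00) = -195.83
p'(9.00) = -43.98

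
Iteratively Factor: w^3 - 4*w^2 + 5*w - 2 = (w - 1)*(w^2 - 3*w + 2) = (w - 1)^2*(w - 2)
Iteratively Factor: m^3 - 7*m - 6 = (m + 2)*(m^2 - 2*m - 3) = (m - 3)*(m + 2)*(m + 1)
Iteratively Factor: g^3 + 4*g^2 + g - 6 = (g - 1)*(g^2 + 5*g + 6) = (g - 1)*(g + 3)*(g + 2)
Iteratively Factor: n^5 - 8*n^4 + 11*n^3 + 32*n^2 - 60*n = (n)*(n^4 - 8*n^3 + 11*n^2 + 32*n - 60) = n*(n - 3)*(n^3 - 5*n^2 - 4*n + 20) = n*(n - 3)*(n - 2)*(n^2 - 3*n - 10) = n*(n - 5)*(n - 3)*(n - 2)*(n + 2)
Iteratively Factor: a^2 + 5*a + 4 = (a + 1)*(a + 4)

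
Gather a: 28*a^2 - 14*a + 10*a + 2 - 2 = 28*a^2 - 4*a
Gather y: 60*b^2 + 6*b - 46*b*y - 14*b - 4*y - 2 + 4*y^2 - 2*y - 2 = 60*b^2 - 8*b + 4*y^2 + y*(-46*b - 6) - 4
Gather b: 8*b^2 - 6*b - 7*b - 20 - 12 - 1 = 8*b^2 - 13*b - 33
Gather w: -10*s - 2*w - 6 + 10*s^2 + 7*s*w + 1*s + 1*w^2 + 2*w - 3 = 10*s^2 + 7*s*w - 9*s + w^2 - 9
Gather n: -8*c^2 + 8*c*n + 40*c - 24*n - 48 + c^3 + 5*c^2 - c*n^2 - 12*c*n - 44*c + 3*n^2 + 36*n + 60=c^3 - 3*c^2 - 4*c + n^2*(3 - c) + n*(12 - 4*c) + 12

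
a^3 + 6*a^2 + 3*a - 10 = (a - 1)*(a + 2)*(a + 5)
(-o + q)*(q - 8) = -o*q + 8*o + q^2 - 8*q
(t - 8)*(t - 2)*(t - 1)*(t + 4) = t^4 - 7*t^3 - 18*t^2 + 88*t - 64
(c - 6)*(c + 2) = c^2 - 4*c - 12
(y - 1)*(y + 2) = y^2 + y - 2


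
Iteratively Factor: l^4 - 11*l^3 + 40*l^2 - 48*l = (l - 3)*(l^3 - 8*l^2 + 16*l) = (l - 4)*(l - 3)*(l^2 - 4*l) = (l - 4)^2*(l - 3)*(l)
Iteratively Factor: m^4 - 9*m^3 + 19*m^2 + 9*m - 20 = (m - 4)*(m^3 - 5*m^2 - m + 5) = (m - 5)*(m - 4)*(m^2 - 1) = (m - 5)*(m - 4)*(m + 1)*(m - 1)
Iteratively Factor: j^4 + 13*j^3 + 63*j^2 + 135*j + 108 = (j + 3)*(j^3 + 10*j^2 + 33*j + 36) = (j + 3)^2*(j^2 + 7*j + 12) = (j + 3)^2*(j + 4)*(j + 3)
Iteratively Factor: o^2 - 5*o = (o)*(o - 5)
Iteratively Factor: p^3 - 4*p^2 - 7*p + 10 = (p - 1)*(p^2 - 3*p - 10) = (p - 5)*(p - 1)*(p + 2)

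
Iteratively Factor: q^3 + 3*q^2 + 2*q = (q + 2)*(q^2 + q) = (q + 1)*(q + 2)*(q)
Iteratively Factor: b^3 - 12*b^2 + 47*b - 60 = (b - 4)*(b^2 - 8*b + 15) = (b - 5)*(b - 4)*(b - 3)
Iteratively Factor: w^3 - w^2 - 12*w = (w + 3)*(w^2 - 4*w) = (w - 4)*(w + 3)*(w)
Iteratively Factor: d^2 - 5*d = (d - 5)*(d)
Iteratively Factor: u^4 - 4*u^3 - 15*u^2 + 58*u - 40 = (u - 2)*(u^3 - 2*u^2 - 19*u + 20) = (u - 5)*(u - 2)*(u^2 + 3*u - 4) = (u - 5)*(u - 2)*(u - 1)*(u + 4)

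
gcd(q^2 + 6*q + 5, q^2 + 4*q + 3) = q + 1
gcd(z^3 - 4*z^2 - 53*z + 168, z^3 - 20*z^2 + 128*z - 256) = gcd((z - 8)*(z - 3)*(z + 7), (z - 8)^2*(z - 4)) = z - 8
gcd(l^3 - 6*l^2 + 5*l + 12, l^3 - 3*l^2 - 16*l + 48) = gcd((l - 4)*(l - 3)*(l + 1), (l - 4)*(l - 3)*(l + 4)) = l^2 - 7*l + 12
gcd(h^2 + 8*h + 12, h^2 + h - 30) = h + 6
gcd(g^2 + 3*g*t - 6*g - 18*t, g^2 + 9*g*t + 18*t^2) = g + 3*t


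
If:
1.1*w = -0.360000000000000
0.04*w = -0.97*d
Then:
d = 0.01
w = -0.33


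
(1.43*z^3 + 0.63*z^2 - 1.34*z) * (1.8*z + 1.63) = 2.574*z^4 + 3.4649*z^3 - 1.3851*z^2 - 2.1842*z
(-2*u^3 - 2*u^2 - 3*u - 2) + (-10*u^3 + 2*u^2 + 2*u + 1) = -12*u^3 - u - 1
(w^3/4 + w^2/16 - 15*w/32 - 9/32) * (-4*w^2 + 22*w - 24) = -w^5 + 21*w^4/4 - 11*w^3/4 - 171*w^2/16 + 81*w/16 + 27/4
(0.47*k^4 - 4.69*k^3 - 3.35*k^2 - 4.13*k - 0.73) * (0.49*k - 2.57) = 0.2303*k^5 - 3.506*k^4 + 10.4118*k^3 + 6.5858*k^2 + 10.2564*k + 1.8761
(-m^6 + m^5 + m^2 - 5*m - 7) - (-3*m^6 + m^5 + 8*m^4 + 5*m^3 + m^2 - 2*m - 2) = 2*m^6 - 8*m^4 - 5*m^3 - 3*m - 5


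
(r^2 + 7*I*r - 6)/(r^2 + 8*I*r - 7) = (r + 6*I)/(r + 7*I)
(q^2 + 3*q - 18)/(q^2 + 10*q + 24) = (q - 3)/(q + 4)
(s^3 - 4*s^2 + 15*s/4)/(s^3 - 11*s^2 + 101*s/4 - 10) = s*(2*s - 3)/(2*s^2 - 17*s + 8)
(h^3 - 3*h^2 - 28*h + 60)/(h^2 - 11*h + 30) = (h^2 + 3*h - 10)/(h - 5)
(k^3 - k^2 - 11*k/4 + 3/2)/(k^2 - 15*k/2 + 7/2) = (k^2 - k/2 - 3)/(k - 7)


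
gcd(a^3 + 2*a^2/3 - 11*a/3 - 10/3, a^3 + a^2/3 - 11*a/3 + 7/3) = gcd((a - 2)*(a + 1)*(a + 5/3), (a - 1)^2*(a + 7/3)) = 1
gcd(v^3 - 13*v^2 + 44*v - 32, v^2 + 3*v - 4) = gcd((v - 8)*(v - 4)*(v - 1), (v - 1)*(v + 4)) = v - 1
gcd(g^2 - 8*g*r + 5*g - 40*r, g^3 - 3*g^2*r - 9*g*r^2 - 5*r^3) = 1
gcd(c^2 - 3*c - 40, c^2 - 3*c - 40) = c^2 - 3*c - 40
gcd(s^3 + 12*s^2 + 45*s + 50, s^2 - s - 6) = s + 2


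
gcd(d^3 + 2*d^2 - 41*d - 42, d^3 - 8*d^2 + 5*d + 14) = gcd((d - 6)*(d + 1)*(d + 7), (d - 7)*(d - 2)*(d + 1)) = d + 1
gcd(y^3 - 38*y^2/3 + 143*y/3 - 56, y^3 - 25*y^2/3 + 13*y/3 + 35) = y^2 - 10*y + 21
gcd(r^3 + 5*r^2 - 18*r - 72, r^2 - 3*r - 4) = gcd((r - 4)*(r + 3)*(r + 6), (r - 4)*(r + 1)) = r - 4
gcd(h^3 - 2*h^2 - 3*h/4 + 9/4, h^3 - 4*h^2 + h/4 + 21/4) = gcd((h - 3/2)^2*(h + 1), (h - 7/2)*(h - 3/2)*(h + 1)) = h^2 - h/2 - 3/2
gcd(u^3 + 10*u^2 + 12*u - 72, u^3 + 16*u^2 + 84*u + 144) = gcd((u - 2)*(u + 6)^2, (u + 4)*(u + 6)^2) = u^2 + 12*u + 36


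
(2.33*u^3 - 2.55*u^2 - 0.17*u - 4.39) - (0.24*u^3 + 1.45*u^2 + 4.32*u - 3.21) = 2.09*u^3 - 4.0*u^2 - 4.49*u - 1.18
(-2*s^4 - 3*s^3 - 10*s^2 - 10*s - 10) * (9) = -18*s^4 - 27*s^3 - 90*s^2 - 90*s - 90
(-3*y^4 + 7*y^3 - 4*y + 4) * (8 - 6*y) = 18*y^5 - 66*y^4 + 56*y^3 + 24*y^2 - 56*y + 32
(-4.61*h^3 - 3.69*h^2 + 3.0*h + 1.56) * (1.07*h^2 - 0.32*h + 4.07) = -4.9327*h^5 - 2.4731*h^4 - 14.3719*h^3 - 14.3091*h^2 + 11.7108*h + 6.3492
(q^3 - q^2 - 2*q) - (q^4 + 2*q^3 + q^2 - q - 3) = -q^4 - q^3 - 2*q^2 - q + 3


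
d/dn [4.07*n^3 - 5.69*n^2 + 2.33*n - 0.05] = 12.21*n^2 - 11.38*n + 2.33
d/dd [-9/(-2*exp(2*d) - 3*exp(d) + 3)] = (-36*exp(d) - 27)*exp(d)/(2*exp(2*d) + 3*exp(d) - 3)^2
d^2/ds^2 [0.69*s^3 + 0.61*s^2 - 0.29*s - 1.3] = 4.14*s + 1.22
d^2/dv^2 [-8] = 0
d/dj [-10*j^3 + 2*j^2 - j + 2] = -30*j^2 + 4*j - 1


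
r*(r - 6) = r^2 - 6*r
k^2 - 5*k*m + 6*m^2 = (k - 3*m)*(k - 2*m)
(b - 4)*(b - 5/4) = b^2 - 21*b/4 + 5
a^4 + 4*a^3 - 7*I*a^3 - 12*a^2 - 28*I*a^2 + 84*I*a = a*(a - 2)*(a + 6)*(a - 7*I)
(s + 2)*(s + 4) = s^2 + 6*s + 8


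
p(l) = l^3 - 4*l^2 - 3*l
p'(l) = 3*l^2 - 8*l - 3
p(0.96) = -5.68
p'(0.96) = -7.92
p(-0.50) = 0.38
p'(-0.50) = 1.75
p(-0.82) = -0.78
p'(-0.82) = 5.58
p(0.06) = -0.19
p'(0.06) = -3.47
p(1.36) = -8.96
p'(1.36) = -8.33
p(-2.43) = -30.68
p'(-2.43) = 34.15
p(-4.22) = -133.73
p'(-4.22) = 84.19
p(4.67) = 0.60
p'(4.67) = 25.07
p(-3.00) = -54.00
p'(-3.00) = 48.00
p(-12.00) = -2268.00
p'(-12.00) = 525.00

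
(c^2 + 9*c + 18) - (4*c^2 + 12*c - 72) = -3*c^2 - 3*c + 90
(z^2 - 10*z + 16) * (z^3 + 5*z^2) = z^5 - 5*z^4 - 34*z^3 + 80*z^2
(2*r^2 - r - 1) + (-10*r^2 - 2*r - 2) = -8*r^2 - 3*r - 3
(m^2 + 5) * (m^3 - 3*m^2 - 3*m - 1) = m^5 - 3*m^4 + 2*m^3 - 16*m^2 - 15*m - 5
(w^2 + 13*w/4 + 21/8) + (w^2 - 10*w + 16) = 2*w^2 - 27*w/4 + 149/8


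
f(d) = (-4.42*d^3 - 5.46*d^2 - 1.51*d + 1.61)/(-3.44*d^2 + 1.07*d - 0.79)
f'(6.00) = 1.27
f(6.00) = 9.80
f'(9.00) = 1.28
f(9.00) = 13.63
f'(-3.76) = 1.21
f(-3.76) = -3.09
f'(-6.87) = 1.27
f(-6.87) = -6.96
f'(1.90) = 1.35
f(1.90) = 4.59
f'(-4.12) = 1.22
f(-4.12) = -3.53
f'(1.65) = 1.43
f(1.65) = 4.24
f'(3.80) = 1.26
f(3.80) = 7.02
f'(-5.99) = 1.26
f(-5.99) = -5.85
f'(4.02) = 1.26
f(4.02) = 7.29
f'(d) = (6.88*d - 1.07)*(-4.42*d^3 - 5.46*d^2 - 1.51*d + 1.61)/(-3.44*d^2 + 1.07*d - 0.79)^2 + (-13.26*d^2 - 10.92*d - 1.51)/(-3.44*d^2 + 1.07*d - 0.79)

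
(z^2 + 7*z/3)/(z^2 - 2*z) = (z + 7/3)/(z - 2)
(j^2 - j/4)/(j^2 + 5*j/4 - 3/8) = 2*j/(2*j + 3)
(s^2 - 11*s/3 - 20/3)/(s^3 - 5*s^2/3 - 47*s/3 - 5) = (3*s + 4)/(3*s^2 + 10*s + 3)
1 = 1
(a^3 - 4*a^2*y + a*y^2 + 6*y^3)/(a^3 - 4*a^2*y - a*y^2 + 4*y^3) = (a^2 - 5*a*y + 6*y^2)/(a^2 - 5*a*y + 4*y^2)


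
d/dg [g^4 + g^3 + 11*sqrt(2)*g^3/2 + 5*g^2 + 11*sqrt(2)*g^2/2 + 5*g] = 4*g^3 + 3*g^2 + 33*sqrt(2)*g^2/2 + 10*g + 11*sqrt(2)*g + 5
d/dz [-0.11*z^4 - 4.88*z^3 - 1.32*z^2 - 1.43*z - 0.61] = -0.44*z^3 - 14.64*z^2 - 2.64*z - 1.43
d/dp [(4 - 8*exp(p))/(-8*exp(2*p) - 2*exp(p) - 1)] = (-64*exp(2*p) + 64*exp(p) + 16)*exp(p)/(64*exp(4*p) + 32*exp(3*p) + 20*exp(2*p) + 4*exp(p) + 1)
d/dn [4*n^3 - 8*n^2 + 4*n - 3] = 12*n^2 - 16*n + 4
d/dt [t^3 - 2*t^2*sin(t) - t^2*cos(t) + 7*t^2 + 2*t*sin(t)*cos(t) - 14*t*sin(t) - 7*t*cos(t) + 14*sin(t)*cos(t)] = t^2*sin(t) - 2*t^2*cos(t) + 3*t^2 + 3*t*sin(t) - 16*t*cos(t) + 2*t*cos(2*t) + 14*t - 14*sin(t) + sin(2*t) - 7*cos(t) + 14*cos(2*t)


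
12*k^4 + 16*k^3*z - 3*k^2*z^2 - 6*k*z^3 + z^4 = (-6*k + z)*(-2*k + z)*(k + z)^2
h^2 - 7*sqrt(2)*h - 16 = (h - 8*sqrt(2))*(h + sqrt(2))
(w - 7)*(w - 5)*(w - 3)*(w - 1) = w^4 - 16*w^3 + 86*w^2 - 176*w + 105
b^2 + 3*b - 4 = (b - 1)*(b + 4)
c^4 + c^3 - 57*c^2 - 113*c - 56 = (c - 8)*(c + 1)^2*(c + 7)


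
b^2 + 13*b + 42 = (b + 6)*(b + 7)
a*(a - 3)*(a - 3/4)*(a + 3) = a^4 - 3*a^3/4 - 9*a^2 + 27*a/4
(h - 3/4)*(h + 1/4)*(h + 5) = h^3 + 9*h^2/2 - 43*h/16 - 15/16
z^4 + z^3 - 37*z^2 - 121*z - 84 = (z - 7)*(z + 1)*(z + 3)*(z + 4)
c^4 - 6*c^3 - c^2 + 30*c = c*(c - 5)*(c - 3)*(c + 2)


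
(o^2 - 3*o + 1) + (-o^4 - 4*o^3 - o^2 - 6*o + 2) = -o^4 - 4*o^3 - 9*o + 3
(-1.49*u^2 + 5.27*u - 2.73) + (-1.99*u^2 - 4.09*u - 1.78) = -3.48*u^2 + 1.18*u - 4.51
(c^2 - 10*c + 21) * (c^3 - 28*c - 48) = c^5 - 10*c^4 - 7*c^3 + 232*c^2 - 108*c - 1008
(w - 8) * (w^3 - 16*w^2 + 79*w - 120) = w^4 - 24*w^3 + 207*w^2 - 752*w + 960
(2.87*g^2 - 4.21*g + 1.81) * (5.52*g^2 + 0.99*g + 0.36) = 15.8424*g^4 - 20.3979*g^3 + 6.8565*g^2 + 0.2763*g + 0.6516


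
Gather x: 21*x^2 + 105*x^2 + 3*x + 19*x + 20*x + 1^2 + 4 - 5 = 126*x^2 + 42*x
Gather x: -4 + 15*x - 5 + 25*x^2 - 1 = 25*x^2 + 15*x - 10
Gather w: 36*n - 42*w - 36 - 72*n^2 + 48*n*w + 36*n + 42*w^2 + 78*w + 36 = -72*n^2 + 72*n + 42*w^2 + w*(48*n + 36)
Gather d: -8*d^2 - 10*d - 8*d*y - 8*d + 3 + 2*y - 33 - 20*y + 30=-8*d^2 + d*(-8*y - 18) - 18*y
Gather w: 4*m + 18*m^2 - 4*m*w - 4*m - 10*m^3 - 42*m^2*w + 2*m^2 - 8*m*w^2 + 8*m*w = -10*m^3 + 20*m^2 - 8*m*w^2 + w*(-42*m^2 + 4*m)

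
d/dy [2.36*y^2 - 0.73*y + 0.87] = 4.72*y - 0.73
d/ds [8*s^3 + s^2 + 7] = 2*s*(12*s + 1)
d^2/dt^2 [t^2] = 2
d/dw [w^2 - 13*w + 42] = 2*w - 13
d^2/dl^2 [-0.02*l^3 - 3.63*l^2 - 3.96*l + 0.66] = -0.12*l - 7.26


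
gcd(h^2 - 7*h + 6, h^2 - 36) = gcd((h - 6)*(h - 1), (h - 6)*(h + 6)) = h - 6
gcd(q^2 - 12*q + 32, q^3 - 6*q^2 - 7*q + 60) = q - 4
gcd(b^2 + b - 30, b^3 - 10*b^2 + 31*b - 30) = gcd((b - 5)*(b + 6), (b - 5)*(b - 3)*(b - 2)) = b - 5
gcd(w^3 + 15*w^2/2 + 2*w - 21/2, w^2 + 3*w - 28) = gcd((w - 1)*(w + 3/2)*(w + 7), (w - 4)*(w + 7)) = w + 7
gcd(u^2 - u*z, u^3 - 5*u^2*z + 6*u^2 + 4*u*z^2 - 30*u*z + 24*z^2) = -u + z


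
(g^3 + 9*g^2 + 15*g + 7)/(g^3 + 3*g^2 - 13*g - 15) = (g^2 + 8*g + 7)/(g^2 + 2*g - 15)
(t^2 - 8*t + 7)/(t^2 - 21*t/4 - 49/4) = 4*(t - 1)/(4*t + 7)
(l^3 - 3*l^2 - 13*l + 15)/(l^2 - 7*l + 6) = (l^2 - 2*l - 15)/(l - 6)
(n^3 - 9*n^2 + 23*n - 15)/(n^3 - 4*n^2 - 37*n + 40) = (n^2 - 8*n + 15)/(n^2 - 3*n - 40)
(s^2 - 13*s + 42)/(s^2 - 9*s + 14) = (s - 6)/(s - 2)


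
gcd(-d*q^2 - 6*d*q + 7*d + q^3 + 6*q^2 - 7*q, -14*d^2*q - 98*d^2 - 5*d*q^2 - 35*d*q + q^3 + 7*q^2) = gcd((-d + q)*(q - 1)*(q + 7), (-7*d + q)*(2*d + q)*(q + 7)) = q + 7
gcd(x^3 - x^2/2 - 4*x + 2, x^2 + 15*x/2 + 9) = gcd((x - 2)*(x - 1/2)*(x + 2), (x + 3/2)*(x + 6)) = 1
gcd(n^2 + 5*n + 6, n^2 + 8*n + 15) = n + 3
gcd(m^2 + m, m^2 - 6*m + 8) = 1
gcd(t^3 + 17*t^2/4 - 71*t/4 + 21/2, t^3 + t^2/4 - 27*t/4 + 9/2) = t^2 - 11*t/4 + 3/2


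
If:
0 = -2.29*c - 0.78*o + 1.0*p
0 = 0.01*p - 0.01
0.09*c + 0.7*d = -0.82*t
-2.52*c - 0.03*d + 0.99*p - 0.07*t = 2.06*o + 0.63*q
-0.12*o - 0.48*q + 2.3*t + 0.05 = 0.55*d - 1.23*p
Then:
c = 1.30996636374062*t + 1.05123751484705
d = -1.33985281819522*t - 0.135159109051763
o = -3.84592688841796*t - 1.80427424230736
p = 1.00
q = 7.28839640961985*t + 3.27260503969865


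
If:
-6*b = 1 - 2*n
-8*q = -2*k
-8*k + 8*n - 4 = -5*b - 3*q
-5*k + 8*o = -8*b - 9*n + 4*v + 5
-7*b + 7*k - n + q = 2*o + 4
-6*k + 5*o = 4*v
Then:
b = 29/270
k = 58/135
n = 37/45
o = -166/135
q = 29/270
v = -589/270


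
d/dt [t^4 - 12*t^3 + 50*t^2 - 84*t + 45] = 4*t^3 - 36*t^2 + 100*t - 84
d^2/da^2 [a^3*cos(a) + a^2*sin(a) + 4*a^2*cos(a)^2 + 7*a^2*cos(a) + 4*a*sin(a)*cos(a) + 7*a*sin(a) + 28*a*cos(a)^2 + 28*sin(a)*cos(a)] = -a^3*cos(a) - 7*sqrt(2)*a^2*sin(a + pi/4) - 8*a^2*cos(2*a) - 35*a*sin(a) - 24*a*sin(2*a) + 10*a*cos(a) - 56*a*cos(2*a) + 2*sin(a) - 112*sin(2*a) + 28*cos(a) + 12*cos(2*a) + 4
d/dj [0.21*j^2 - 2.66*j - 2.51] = 0.42*j - 2.66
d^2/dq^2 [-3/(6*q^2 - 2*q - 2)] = 3*(-9*q^2 + 3*q + (6*q - 1)^2 + 3)/(-3*q^2 + q + 1)^3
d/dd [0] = 0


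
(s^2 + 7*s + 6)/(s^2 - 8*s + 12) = (s^2 + 7*s + 6)/(s^2 - 8*s + 12)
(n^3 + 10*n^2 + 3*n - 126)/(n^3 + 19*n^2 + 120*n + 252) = (n - 3)/(n + 6)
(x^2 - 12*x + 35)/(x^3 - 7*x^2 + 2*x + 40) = (x - 7)/(x^2 - 2*x - 8)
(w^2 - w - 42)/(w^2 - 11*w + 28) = (w + 6)/(w - 4)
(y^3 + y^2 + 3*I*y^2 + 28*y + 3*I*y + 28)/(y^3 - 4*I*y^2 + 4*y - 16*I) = (y^2 + y*(1 + 7*I) + 7*I)/(y^2 + 4)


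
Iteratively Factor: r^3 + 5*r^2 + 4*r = (r + 4)*(r^2 + r) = (r + 1)*(r + 4)*(r)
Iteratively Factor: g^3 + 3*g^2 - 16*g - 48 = (g + 3)*(g^2 - 16) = (g - 4)*(g + 3)*(g + 4)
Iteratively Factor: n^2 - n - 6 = (n + 2)*(n - 3)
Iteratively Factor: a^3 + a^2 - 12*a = (a + 4)*(a^2 - 3*a) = a*(a + 4)*(a - 3)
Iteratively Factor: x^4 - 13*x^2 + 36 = (x + 3)*(x^3 - 3*x^2 - 4*x + 12) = (x - 2)*(x + 3)*(x^2 - x - 6) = (x - 3)*(x - 2)*(x + 3)*(x + 2)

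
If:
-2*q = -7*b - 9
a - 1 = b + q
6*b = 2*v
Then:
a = 3*v/2 + 11/2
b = v/3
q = 7*v/6 + 9/2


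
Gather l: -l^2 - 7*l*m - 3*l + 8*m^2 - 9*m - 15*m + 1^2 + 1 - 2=-l^2 + l*(-7*m - 3) + 8*m^2 - 24*m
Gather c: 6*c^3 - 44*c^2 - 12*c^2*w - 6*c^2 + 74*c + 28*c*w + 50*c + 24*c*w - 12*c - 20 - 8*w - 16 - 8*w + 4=6*c^3 + c^2*(-12*w - 50) + c*(52*w + 112) - 16*w - 32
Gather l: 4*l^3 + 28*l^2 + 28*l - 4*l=4*l^3 + 28*l^2 + 24*l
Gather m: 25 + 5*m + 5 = 5*m + 30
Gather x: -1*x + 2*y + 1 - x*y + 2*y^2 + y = x*(-y - 1) + 2*y^2 + 3*y + 1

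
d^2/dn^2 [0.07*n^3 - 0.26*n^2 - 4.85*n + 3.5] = 0.42*n - 0.52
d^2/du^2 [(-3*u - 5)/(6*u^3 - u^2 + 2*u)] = 2*(-324*u^5 - 1026*u^4 + 273*u^3 - 195*u^2 + 30*u - 20)/(u^3*(216*u^6 - 108*u^5 + 234*u^4 - 73*u^3 + 78*u^2 - 12*u + 8))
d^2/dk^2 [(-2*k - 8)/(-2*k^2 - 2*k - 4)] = 2*((k + 4)*(2*k + 1)^2 - (3*k + 5)*(k^2 + k + 2))/(k^2 + k + 2)^3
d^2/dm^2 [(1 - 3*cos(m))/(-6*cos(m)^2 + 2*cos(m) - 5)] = (243*(1 - cos(2*m))^2*cos(m) - 27*(1 - cos(2*m))^2 - 61*cos(m) + 73*cos(2*m) + 36*cos(3*m) - 54*cos(5*m) + 69)/(2*cos(m) - 3*cos(2*m) - 8)^3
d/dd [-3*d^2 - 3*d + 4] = -6*d - 3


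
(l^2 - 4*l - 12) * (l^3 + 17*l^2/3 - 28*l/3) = l^5 + 5*l^4/3 - 44*l^3 - 92*l^2/3 + 112*l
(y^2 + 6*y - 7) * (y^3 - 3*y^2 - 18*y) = y^5 + 3*y^4 - 43*y^3 - 87*y^2 + 126*y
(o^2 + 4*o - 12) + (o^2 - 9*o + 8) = 2*o^2 - 5*o - 4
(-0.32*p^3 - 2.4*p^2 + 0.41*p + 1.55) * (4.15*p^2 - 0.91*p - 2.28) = -1.328*p^5 - 9.6688*p^4 + 4.6151*p^3 + 11.5314*p^2 - 2.3453*p - 3.534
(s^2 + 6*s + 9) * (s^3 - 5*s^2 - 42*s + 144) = s^5 + s^4 - 63*s^3 - 153*s^2 + 486*s + 1296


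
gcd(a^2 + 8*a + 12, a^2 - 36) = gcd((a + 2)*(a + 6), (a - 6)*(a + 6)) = a + 6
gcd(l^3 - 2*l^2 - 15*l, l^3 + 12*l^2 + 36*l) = l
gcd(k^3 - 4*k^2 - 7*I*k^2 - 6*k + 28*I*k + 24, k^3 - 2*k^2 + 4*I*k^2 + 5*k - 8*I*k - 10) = k - I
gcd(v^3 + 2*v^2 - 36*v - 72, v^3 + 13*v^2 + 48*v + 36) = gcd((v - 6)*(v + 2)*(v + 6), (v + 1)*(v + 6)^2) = v + 6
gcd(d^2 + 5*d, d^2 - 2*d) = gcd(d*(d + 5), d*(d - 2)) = d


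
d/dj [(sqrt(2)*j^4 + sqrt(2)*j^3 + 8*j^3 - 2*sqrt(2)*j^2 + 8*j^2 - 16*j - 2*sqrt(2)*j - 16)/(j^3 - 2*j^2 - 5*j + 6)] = (sqrt(2)*j^6 - 4*sqrt(2)*j^5 - 24*j^4 - 15*sqrt(2)*j^4 - 48*j^3 + 18*sqrt(2)*j^3 + 24*sqrt(2)*j^2 + 120*j^2 - 24*sqrt(2)*j + 32*j - 176 - 12*sqrt(2))/(j^6 - 4*j^5 - 6*j^4 + 32*j^3 + j^2 - 60*j + 36)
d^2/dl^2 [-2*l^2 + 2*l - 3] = -4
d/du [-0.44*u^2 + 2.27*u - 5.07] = 2.27 - 0.88*u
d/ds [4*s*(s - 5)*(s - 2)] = 12*s^2 - 56*s + 40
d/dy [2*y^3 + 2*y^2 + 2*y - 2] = 6*y^2 + 4*y + 2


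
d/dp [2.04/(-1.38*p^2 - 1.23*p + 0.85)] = (5.6304*p + 2.5092)/(1.38*p^2 + 1.23*p - 0.85)^2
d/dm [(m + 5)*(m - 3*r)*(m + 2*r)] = 3*m^2 - 2*m*r + 10*m - 6*r^2 - 5*r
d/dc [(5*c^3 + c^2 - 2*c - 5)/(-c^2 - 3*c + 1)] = (-5*c^4 - 30*c^3 + 10*c^2 - 8*c - 17)/(c^4 + 6*c^3 + 7*c^2 - 6*c + 1)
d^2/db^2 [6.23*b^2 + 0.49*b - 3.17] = 12.4600000000000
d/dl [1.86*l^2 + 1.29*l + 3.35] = 3.72*l + 1.29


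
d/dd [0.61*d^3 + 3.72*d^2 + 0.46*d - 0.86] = 1.83*d^2 + 7.44*d + 0.46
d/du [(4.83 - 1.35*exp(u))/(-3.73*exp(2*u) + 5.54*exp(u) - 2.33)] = (-5.0355*exp(2*u) + 36.0318*exp(u) - 23.6127)*exp(u)/(13.9129*exp(4*u) - 41.3284*exp(3*u) + 48.0734*exp(2*u) - 25.8164*exp(u) + 5.4289)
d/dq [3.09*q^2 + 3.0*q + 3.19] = 6.18*q + 3.0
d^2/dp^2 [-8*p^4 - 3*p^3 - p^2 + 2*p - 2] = -96*p^2 - 18*p - 2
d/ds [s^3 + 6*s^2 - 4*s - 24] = 3*s^2 + 12*s - 4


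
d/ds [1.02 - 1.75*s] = -1.75000000000000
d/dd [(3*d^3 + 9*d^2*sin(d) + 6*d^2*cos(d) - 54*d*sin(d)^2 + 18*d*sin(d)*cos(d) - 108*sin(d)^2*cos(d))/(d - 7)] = 3*(-d^3 - 3*d^2*sin(d) - 2*d^2*cos(d) + 18*d*sin(d)^2 - 3*d*sin(2*d) + (d - 7)*(-2*d^2*sin(d) + 3*d^2*cos(d) + 3*d^2 + 6*d*sin(d) - 18*d*sin(2*d) + 4*d*cos(d) + 6*d*cos(2*d) + 9*sin(d) + 3*sin(2*d) - 27*sin(3*d) + 9*cos(2*d) - 9) + 36*sin(d)^2*cos(d))/(d - 7)^2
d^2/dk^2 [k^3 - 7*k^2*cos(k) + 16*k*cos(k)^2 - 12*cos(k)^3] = 7*k^2*cos(k) + 28*k*sin(k) - 32*k*cos(2*k) + 6*k - 32*sin(2*k) - 5*cos(k) + 27*cos(3*k)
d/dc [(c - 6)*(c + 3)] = 2*c - 3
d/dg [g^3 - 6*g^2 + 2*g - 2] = 3*g^2 - 12*g + 2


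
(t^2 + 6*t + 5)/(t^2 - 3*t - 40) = (t + 1)/(t - 8)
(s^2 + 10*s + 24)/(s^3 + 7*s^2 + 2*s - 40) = (s + 6)/(s^2 + 3*s - 10)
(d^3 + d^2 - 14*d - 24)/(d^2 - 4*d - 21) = (d^2 - 2*d - 8)/(d - 7)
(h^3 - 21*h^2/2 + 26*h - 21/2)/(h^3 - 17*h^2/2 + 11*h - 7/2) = (h - 3)/(h - 1)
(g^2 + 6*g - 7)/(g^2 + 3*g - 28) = (g - 1)/(g - 4)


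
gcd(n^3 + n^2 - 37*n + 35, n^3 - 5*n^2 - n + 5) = n^2 - 6*n + 5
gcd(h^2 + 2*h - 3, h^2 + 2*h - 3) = h^2 + 2*h - 3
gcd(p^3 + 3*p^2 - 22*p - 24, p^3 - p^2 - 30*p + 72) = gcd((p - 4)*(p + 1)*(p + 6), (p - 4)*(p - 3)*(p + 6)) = p^2 + 2*p - 24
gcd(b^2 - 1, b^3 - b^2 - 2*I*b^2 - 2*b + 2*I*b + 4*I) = b + 1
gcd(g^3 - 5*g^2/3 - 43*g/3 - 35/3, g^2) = 1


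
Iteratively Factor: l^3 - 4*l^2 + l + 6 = (l + 1)*(l^2 - 5*l + 6) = (l - 2)*(l + 1)*(l - 3)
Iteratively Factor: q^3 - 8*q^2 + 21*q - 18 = (q - 2)*(q^2 - 6*q + 9) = (q - 3)*(q - 2)*(q - 3)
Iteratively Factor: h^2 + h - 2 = (h + 2)*(h - 1)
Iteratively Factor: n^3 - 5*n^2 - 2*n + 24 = (n - 3)*(n^2 - 2*n - 8) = (n - 4)*(n - 3)*(n + 2)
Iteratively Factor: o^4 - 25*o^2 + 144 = (o - 4)*(o^3 + 4*o^2 - 9*o - 36) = (o - 4)*(o - 3)*(o^2 + 7*o + 12) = (o - 4)*(o - 3)*(o + 4)*(o + 3)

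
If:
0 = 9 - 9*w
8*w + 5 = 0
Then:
No Solution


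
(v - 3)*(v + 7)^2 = v^3 + 11*v^2 + 7*v - 147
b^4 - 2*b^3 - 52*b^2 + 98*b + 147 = (b - 7)*(b - 3)*(b + 1)*(b + 7)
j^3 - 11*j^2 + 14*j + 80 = (j - 8)*(j - 5)*(j + 2)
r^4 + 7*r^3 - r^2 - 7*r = r*(r - 1)*(r + 1)*(r + 7)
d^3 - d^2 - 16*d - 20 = (d - 5)*(d + 2)^2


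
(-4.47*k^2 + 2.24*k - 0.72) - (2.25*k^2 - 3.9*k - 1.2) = -6.72*k^2 + 6.14*k + 0.48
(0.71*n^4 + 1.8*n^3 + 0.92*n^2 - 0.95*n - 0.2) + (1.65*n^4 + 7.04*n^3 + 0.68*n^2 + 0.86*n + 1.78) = 2.36*n^4 + 8.84*n^3 + 1.6*n^2 - 0.09*n + 1.58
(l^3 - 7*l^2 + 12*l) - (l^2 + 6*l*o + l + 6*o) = l^3 - 8*l^2 - 6*l*o + 11*l - 6*o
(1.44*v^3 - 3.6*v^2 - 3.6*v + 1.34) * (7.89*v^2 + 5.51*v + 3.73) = 11.3616*v^5 - 20.4696*v^4 - 42.8688*v^3 - 22.6914*v^2 - 6.0446*v + 4.9982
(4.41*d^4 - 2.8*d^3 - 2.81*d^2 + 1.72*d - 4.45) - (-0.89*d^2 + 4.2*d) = 4.41*d^4 - 2.8*d^3 - 1.92*d^2 - 2.48*d - 4.45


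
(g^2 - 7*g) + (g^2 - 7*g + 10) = 2*g^2 - 14*g + 10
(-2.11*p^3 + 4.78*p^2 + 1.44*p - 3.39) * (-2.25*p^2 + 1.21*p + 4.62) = 4.7475*p^5 - 13.3081*p^4 - 7.2044*p^3 + 31.4535*p^2 + 2.5509*p - 15.6618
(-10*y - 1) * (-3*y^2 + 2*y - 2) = 30*y^3 - 17*y^2 + 18*y + 2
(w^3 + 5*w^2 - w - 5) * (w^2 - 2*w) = w^5 + 3*w^4 - 11*w^3 - 3*w^2 + 10*w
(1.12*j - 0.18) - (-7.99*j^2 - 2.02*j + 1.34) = 7.99*j^2 + 3.14*j - 1.52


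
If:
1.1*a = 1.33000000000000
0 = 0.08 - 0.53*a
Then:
No Solution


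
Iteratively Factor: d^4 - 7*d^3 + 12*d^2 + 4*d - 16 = (d - 2)*(d^3 - 5*d^2 + 2*d + 8) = (d - 2)*(d + 1)*(d^2 - 6*d + 8) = (d - 2)^2*(d + 1)*(d - 4)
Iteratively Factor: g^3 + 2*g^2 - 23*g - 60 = (g + 4)*(g^2 - 2*g - 15) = (g + 3)*(g + 4)*(g - 5)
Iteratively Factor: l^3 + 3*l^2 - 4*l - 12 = (l + 3)*(l^2 - 4) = (l - 2)*(l + 3)*(l + 2)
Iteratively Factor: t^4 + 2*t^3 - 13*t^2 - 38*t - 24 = (t - 4)*(t^3 + 6*t^2 + 11*t + 6) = (t - 4)*(t + 2)*(t^2 + 4*t + 3) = (t - 4)*(t + 1)*(t + 2)*(t + 3)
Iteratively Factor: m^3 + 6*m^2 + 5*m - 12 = (m - 1)*(m^2 + 7*m + 12) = (m - 1)*(m + 3)*(m + 4)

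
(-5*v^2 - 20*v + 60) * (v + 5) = -5*v^3 - 45*v^2 - 40*v + 300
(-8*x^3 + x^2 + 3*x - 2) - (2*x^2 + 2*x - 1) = -8*x^3 - x^2 + x - 1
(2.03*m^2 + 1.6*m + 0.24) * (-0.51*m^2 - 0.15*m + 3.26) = -1.0353*m^4 - 1.1205*m^3 + 6.2554*m^2 + 5.18*m + 0.7824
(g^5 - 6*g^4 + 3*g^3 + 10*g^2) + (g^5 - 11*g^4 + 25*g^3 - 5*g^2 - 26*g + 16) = 2*g^5 - 17*g^4 + 28*g^3 + 5*g^2 - 26*g + 16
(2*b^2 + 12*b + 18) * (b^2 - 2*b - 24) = 2*b^4 + 8*b^3 - 54*b^2 - 324*b - 432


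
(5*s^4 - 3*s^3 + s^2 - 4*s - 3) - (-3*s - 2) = 5*s^4 - 3*s^3 + s^2 - s - 1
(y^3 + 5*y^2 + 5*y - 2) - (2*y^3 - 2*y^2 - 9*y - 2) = -y^3 + 7*y^2 + 14*y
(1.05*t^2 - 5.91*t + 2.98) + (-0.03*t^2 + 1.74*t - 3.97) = 1.02*t^2 - 4.17*t - 0.99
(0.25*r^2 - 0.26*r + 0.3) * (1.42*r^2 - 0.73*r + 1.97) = 0.355*r^4 - 0.5517*r^3 + 1.1083*r^2 - 0.7312*r + 0.591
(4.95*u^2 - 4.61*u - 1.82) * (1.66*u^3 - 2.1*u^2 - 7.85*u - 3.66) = 8.217*u^5 - 18.0476*u^4 - 32.1977*u^3 + 21.8935*u^2 + 31.1596*u + 6.6612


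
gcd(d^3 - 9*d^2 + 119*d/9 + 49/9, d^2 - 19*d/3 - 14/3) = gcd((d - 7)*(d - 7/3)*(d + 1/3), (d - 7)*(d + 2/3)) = d - 7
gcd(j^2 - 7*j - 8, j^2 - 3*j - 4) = j + 1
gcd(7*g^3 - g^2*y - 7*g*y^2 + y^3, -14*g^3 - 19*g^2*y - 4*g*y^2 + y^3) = -7*g^2 - 6*g*y + y^2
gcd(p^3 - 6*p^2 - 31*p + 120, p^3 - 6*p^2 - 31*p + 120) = p^3 - 6*p^2 - 31*p + 120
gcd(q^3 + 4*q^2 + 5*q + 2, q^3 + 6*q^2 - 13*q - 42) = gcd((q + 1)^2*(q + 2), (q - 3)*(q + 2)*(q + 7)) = q + 2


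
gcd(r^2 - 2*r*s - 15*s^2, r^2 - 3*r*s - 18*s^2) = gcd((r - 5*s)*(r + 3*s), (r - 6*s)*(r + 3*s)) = r + 3*s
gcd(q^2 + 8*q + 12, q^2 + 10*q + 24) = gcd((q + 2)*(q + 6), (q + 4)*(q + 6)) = q + 6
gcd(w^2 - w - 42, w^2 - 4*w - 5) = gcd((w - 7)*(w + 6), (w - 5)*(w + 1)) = 1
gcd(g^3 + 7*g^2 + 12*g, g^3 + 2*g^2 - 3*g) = g^2 + 3*g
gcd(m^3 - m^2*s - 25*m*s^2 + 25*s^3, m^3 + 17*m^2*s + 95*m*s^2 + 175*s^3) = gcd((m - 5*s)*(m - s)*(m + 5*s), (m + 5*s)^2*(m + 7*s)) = m + 5*s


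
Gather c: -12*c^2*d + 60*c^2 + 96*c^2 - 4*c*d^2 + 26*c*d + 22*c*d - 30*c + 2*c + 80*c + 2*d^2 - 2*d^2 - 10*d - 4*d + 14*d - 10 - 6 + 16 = c^2*(156 - 12*d) + c*(-4*d^2 + 48*d + 52)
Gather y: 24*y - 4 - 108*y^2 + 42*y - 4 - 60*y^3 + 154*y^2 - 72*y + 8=-60*y^3 + 46*y^2 - 6*y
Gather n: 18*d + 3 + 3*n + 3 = 18*d + 3*n + 6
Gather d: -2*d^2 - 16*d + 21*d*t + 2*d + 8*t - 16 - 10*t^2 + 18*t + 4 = -2*d^2 + d*(21*t - 14) - 10*t^2 + 26*t - 12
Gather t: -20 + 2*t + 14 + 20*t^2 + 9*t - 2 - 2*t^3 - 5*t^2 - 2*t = -2*t^3 + 15*t^2 + 9*t - 8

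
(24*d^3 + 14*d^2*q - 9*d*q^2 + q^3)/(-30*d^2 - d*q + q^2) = (-4*d^2 - 3*d*q + q^2)/(5*d + q)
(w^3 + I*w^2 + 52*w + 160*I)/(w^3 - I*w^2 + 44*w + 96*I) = (w + 5*I)/(w + 3*I)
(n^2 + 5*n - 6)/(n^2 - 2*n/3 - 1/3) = 3*(n + 6)/(3*n + 1)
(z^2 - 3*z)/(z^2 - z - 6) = z/(z + 2)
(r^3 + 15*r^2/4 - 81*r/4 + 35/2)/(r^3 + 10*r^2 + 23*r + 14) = (4*r^2 - 13*r + 10)/(4*(r^2 + 3*r + 2))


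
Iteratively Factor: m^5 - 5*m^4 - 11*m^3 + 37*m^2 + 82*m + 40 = (m + 1)*(m^4 - 6*m^3 - 5*m^2 + 42*m + 40) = (m + 1)^2*(m^3 - 7*m^2 + 2*m + 40) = (m - 5)*(m + 1)^2*(m^2 - 2*m - 8) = (m - 5)*(m - 4)*(m + 1)^2*(m + 2)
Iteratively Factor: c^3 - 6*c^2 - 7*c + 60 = (c - 4)*(c^2 - 2*c - 15) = (c - 4)*(c + 3)*(c - 5)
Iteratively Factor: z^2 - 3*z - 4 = (z + 1)*(z - 4)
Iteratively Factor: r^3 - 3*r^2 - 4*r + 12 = (r + 2)*(r^2 - 5*r + 6) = (r - 2)*(r + 2)*(r - 3)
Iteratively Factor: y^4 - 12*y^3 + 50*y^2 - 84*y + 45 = (y - 1)*(y^3 - 11*y^2 + 39*y - 45) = (y - 5)*(y - 1)*(y^2 - 6*y + 9) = (y - 5)*(y - 3)*(y - 1)*(y - 3)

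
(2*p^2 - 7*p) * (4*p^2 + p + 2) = 8*p^4 - 26*p^3 - 3*p^2 - 14*p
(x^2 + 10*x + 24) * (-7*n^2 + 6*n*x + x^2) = -7*n^2*x^2 - 70*n^2*x - 168*n^2 + 6*n*x^3 + 60*n*x^2 + 144*n*x + x^4 + 10*x^3 + 24*x^2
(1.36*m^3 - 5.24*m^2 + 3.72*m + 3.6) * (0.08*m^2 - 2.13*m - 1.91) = 0.1088*m^5 - 3.316*m^4 + 8.8612*m^3 + 2.3728*m^2 - 14.7732*m - 6.876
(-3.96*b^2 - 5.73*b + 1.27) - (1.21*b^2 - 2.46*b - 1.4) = -5.17*b^2 - 3.27*b + 2.67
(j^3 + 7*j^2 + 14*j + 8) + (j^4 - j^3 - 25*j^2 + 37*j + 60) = j^4 - 18*j^2 + 51*j + 68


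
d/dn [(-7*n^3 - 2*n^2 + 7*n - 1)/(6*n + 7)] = (-84*n^3 - 159*n^2 - 28*n + 55)/(36*n^2 + 84*n + 49)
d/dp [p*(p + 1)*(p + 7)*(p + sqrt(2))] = 4*p^3 + 3*sqrt(2)*p^2 + 24*p^2 + 14*p + 16*sqrt(2)*p + 7*sqrt(2)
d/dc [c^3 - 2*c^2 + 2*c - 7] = 3*c^2 - 4*c + 2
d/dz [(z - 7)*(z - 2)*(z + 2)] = 3*z^2 - 14*z - 4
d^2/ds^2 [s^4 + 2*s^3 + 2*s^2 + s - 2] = 12*s^2 + 12*s + 4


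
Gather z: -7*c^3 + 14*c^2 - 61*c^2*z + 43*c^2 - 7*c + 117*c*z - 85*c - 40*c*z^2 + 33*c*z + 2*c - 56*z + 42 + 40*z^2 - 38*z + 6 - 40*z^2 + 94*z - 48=-7*c^3 + 57*c^2 - 40*c*z^2 - 90*c + z*(-61*c^2 + 150*c)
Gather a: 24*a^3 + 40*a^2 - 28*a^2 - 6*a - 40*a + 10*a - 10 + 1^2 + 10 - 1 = 24*a^3 + 12*a^2 - 36*a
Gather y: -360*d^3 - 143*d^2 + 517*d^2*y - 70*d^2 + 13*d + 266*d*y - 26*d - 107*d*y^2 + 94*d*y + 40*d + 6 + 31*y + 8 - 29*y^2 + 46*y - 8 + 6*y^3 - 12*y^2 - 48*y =-360*d^3 - 213*d^2 + 27*d + 6*y^3 + y^2*(-107*d - 41) + y*(517*d^2 + 360*d + 29) + 6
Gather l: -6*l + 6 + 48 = 54 - 6*l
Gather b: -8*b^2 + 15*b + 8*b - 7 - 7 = -8*b^2 + 23*b - 14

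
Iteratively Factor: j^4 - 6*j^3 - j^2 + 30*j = (j + 2)*(j^3 - 8*j^2 + 15*j) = (j - 5)*(j + 2)*(j^2 - 3*j) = j*(j - 5)*(j + 2)*(j - 3)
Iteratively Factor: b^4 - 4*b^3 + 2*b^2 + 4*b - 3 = (b - 3)*(b^3 - b^2 - b + 1) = (b - 3)*(b + 1)*(b^2 - 2*b + 1) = (b - 3)*(b - 1)*(b + 1)*(b - 1)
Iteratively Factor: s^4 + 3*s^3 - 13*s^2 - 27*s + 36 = (s - 3)*(s^3 + 6*s^2 + 5*s - 12) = (s - 3)*(s + 4)*(s^2 + 2*s - 3) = (s - 3)*(s - 1)*(s + 4)*(s + 3)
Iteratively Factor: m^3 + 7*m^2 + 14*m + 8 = (m + 2)*(m^2 + 5*m + 4) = (m + 1)*(m + 2)*(m + 4)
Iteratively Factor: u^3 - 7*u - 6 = (u - 3)*(u^2 + 3*u + 2) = (u - 3)*(u + 1)*(u + 2)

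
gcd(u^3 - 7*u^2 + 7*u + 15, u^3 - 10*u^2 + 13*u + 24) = u^2 - 2*u - 3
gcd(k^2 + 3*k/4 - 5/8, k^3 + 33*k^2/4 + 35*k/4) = k + 5/4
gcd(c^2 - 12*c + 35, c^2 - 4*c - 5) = c - 5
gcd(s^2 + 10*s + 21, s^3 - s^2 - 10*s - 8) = 1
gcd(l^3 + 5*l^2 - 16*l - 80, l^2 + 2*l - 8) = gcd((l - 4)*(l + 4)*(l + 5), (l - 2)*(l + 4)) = l + 4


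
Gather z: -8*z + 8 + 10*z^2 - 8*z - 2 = 10*z^2 - 16*z + 6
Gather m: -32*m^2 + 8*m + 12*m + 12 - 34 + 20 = -32*m^2 + 20*m - 2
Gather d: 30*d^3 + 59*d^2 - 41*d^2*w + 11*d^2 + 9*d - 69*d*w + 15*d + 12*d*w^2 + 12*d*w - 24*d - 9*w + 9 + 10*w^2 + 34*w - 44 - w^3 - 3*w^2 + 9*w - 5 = 30*d^3 + d^2*(70 - 41*w) + d*(12*w^2 - 57*w) - w^3 + 7*w^2 + 34*w - 40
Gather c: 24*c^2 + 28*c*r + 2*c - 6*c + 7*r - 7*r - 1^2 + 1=24*c^2 + c*(28*r - 4)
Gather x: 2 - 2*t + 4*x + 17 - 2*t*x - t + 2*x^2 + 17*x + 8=-3*t + 2*x^2 + x*(21 - 2*t) + 27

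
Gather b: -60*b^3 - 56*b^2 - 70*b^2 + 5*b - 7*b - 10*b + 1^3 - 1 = -60*b^3 - 126*b^2 - 12*b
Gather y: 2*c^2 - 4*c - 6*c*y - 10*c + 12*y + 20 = 2*c^2 - 14*c + y*(12 - 6*c) + 20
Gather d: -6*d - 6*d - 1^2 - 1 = -12*d - 2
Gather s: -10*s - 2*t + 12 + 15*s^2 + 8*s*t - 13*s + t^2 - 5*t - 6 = 15*s^2 + s*(8*t - 23) + t^2 - 7*t + 6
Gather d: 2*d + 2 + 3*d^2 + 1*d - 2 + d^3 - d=d^3 + 3*d^2 + 2*d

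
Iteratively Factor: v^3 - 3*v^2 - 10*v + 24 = (v + 3)*(v^2 - 6*v + 8) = (v - 4)*(v + 3)*(v - 2)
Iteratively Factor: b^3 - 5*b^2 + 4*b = (b)*(b^2 - 5*b + 4) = b*(b - 1)*(b - 4)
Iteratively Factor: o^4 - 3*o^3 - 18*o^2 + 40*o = (o - 2)*(o^3 - o^2 - 20*o) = (o - 5)*(o - 2)*(o^2 + 4*o) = o*(o - 5)*(o - 2)*(o + 4)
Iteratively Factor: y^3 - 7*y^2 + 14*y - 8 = (y - 4)*(y^2 - 3*y + 2) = (y - 4)*(y - 2)*(y - 1)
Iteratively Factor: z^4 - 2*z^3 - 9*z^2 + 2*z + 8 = (z - 4)*(z^3 + 2*z^2 - z - 2) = (z - 4)*(z + 2)*(z^2 - 1) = (z - 4)*(z + 1)*(z + 2)*(z - 1)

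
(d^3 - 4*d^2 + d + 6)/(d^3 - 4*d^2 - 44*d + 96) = (d^2 - 2*d - 3)/(d^2 - 2*d - 48)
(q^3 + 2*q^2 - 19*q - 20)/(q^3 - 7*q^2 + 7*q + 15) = (q^2 + q - 20)/(q^2 - 8*q + 15)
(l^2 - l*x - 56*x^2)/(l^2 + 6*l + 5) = (l^2 - l*x - 56*x^2)/(l^2 + 6*l + 5)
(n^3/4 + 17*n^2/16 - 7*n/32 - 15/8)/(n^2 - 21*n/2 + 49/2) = (8*n^3 + 34*n^2 - 7*n - 60)/(16*(2*n^2 - 21*n + 49))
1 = 1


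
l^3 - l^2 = l^2*(l - 1)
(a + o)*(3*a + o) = 3*a^2 + 4*a*o + o^2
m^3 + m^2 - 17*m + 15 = (m - 3)*(m - 1)*(m + 5)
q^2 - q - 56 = (q - 8)*(q + 7)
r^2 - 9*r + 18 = (r - 6)*(r - 3)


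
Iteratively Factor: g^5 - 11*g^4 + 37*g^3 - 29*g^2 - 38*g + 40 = (g - 1)*(g^4 - 10*g^3 + 27*g^2 - 2*g - 40) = (g - 4)*(g - 1)*(g^3 - 6*g^2 + 3*g + 10) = (g - 4)*(g - 1)*(g + 1)*(g^2 - 7*g + 10) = (g - 5)*(g - 4)*(g - 1)*(g + 1)*(g - 2)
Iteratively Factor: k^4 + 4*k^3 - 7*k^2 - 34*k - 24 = (k - 3)*(k^3 + 7*k^2 + 14*k + 8) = (k - 3)*(k + 4)*(k^2 + 3*k + 2) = (k - 3)*(k + 2)*(k + 4)*(k + 1)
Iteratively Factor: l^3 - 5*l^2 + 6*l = (l - 2)*(l^2 - 3*l) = l*(l - 2)*(l - 3)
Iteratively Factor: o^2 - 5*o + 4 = (o - 1)*(o - 4)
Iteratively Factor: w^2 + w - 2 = (w - 1)*(w + 2)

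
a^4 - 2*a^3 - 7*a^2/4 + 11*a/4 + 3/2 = (a - 2)*(a - 3/2)*(a + 1/2)*(a + 1)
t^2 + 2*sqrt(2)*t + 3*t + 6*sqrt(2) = (t + 3)*(t + 2*sqrt(2))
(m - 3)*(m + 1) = m^2 - 2*m - 3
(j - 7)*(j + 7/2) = j^2 - 7*j/2 - 49/2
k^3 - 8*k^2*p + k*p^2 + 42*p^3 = (k - 7*p)*(k - 3*p)*(k + 2*p)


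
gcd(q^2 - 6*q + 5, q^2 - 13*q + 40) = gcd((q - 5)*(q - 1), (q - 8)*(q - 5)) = q - 5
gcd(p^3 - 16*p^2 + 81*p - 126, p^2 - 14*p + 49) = p - 7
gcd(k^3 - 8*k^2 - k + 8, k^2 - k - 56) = k - 8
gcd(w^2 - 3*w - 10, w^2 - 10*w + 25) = w - 5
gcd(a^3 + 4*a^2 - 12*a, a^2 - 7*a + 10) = a - 2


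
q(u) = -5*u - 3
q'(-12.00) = -5.00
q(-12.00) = 57.00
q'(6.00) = -5.00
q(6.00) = -33.00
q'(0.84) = -5.00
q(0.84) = -7.20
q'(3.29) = -5.00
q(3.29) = -19.45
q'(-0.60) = -5.00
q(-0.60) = 0.00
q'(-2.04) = -5.00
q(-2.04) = 7.20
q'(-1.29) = -5.00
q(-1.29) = 3.45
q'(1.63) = -5.00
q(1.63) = -11.15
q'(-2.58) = -5.00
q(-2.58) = 9.90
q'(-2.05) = -5.00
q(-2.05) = 7.25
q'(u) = -5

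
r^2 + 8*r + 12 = (r + 2)*(r + 6)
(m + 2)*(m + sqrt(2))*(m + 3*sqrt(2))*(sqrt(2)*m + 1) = sqrt(2)*m^4 + 2*sqrt(2)*m^3 + 9*m^3 + 10*sqrt(2)*m^2 + 18*m^2 + 6*m + 20*sqrt(2)*m + 12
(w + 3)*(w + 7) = w^2 + 10*w + 21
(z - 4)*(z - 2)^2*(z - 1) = z^4 - 9*z^3 + 28*z^2 - 36*z + 16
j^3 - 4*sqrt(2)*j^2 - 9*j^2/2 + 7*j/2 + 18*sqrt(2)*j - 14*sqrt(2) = (j - 7/2)*(j - 1)*(j - 4*sqrt(2))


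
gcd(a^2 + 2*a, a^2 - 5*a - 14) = a + 2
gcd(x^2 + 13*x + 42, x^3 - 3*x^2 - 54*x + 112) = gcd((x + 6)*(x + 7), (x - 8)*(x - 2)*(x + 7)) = x + 7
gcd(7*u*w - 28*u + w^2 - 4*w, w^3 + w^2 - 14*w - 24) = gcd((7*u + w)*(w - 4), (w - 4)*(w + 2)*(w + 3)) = w - 4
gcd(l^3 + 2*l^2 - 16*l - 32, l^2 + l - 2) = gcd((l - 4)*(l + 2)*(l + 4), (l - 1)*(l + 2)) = l + 2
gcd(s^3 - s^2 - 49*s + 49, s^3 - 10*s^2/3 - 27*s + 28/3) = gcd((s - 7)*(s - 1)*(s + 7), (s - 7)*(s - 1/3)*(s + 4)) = s - 7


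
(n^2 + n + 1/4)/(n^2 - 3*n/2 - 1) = (n + 1/2)/(n - 2)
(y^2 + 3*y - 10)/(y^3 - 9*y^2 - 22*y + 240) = (y - 2)/(y^2 - 14*y + 48)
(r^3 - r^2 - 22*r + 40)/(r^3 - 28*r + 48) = (r + 5)/(r + 6)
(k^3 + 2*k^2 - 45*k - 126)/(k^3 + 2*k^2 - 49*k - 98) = (k^2 + 9*k + 18)/(k^2 + 9*k + 14)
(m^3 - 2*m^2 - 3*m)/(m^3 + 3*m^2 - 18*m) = (m + 1)/(m + 6)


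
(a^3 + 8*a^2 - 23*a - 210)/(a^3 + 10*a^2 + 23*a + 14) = (a^2 + a - 30)/(a^2 + 3*a + 2)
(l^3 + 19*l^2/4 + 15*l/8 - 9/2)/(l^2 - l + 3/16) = 2*(2*l^2 + 11*l + 12)/(4*l - 1)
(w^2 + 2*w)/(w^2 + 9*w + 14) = w/(w + 7)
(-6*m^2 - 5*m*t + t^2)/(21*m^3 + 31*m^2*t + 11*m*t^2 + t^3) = (-6*m + t)/(21*m^2 + 10*m*t + t^2)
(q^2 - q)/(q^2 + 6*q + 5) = q*(q - 1)/(q^2 + 6*q + 5)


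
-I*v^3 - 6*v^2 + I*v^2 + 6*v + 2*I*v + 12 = (v - 2)*(v - 6*I)*(-I*v - I)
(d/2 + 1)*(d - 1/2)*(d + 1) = d^3/2 + 5*d^2/4 + d/4 - 1/2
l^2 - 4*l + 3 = (l - 3)*(l - 1)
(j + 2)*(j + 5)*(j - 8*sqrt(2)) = j^3 - 8*sqrt(2)*j^2 + 7*j^2 - 56*sqrt(2)*j + 10*j - 80*sqrt(2)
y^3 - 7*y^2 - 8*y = y*(y - 8)*(y + 1)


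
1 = 1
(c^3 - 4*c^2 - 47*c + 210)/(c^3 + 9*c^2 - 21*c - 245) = (c - 6)/(c + 7)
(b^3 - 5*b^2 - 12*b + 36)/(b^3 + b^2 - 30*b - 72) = (b - 2)/(b + 4)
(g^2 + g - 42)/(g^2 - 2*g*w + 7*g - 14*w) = (6 - g)/(-g + 2*w)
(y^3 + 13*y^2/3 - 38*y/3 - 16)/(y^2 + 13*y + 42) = (3*y^2 - 5*y - 8)/(3*(y + 7))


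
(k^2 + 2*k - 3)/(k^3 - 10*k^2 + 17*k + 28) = (k^2 + 2*k - 3)/(k^3 - 10*k^2 + 17*k + 28)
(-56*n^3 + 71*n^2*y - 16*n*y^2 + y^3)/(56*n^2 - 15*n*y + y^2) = -n + y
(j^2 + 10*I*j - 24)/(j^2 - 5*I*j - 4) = (-j^2 - 10*I*j + 24)/(-j^2 + 5*I*j + 4)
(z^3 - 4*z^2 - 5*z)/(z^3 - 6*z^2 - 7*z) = (z - 5)/(z - 7)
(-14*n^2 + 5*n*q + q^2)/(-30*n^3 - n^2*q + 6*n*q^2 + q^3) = (7*n + q)/(15*n^2 + 8*n*q + q^2)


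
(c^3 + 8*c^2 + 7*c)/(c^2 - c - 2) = c*(c + 7)/(c - 2)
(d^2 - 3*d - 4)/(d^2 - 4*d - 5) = (d - 4)/(d - 5)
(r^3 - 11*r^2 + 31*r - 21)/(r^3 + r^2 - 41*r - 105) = (r^2 - 4*r + 3)/(r^2 + 8*r + 15)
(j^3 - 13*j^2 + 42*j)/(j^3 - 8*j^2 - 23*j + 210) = j/(j + 5)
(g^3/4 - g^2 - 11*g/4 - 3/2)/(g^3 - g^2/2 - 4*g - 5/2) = (g - 6)/(2*(2*g - 5))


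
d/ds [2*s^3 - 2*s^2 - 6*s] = 6*s^2 - 4*s - 6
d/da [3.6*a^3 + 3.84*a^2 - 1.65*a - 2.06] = 10.8*a^2 + 7.68*a - 1.65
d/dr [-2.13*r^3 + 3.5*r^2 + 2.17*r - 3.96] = -6.39*r^2 + 7.0*r + 2.17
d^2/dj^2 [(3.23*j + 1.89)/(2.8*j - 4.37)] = 108.67976/(2.8*j - 4.37)^3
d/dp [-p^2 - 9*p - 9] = -2*p - 9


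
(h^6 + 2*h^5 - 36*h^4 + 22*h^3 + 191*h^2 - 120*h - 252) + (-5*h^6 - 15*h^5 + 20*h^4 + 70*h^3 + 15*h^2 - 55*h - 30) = -4*h^6 - 13*h^5 - 16*h^4 + 92*h^3 + 206*h^2 - 175*h - 282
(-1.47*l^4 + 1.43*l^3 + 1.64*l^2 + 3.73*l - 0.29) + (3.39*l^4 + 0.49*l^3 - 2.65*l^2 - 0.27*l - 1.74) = 1.92*l^4 + 1.92*l^3 - 1.01*l^2 + 3.46*l - 2.03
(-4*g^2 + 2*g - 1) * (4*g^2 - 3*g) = -16*g^4 + 20*g^3 - 10*g^2 + 3*g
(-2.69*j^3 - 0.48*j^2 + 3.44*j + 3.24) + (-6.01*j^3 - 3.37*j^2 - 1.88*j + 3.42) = -8.7*j^3 - 3.85*j^2 + 1.56*j + 6.66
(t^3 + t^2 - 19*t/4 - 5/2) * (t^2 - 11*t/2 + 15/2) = t^5 - 9*t^4/2 - 11*t^3/4 + 249*t^2/8 - 175*t/8 - 75/4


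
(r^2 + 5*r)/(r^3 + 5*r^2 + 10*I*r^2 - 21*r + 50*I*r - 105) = r/(r^2 + 10*I*r - 21)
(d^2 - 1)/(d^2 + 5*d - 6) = (d + 1)/(d + 6)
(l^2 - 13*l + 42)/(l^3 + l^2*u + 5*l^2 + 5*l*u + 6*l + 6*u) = (l^2 - 13*l + 42)/(l^3 + l^2*u + 5*l^2 + 5*l*u + 6*l + 6*u)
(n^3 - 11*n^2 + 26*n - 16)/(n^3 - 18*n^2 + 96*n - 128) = (n - 1)/(n - 8)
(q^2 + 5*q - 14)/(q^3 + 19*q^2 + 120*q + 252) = (q - 2)/(q^2 + 12*q + 36)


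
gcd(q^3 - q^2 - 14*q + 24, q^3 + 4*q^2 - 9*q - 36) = q^2 + q - 12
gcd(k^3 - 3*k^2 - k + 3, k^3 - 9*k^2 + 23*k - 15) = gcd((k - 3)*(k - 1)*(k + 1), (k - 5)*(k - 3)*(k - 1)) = k^2 - 4*k + 3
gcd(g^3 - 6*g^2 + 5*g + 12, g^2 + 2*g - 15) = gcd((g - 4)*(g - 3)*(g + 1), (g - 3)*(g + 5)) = g - 3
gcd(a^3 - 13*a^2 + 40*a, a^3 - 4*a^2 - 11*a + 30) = a - 5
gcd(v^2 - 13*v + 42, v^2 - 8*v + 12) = v - 6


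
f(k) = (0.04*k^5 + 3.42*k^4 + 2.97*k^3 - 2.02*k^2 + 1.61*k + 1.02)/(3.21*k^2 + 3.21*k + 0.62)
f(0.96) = 0.94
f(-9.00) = 76.53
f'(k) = (-6.42*k - 3.21)*(0.04*k^5 + 3.42*k^4 + 2.97*k^3 - 2.02*k^2 + 1.61*k + 1.02)/(3.21*k^2 + 3.21*k + 0.62)^2 + (0.2*k^4 + 13.68*k^3 + 8.91*k^2 - 4.04*k + 1.61)/(3.21*k^2 + 3.21*k + 0.62)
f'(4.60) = 10.30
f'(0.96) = 1.41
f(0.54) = 0.63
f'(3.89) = 8.57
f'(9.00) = 21.84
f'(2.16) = 4.43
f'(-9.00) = -16.07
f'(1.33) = 2.41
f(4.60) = 22.43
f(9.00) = 92.63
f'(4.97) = 11.22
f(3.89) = 15.73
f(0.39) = 0.68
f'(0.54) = 0.00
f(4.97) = 26.41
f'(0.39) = -0.70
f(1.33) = 1.65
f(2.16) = 4.50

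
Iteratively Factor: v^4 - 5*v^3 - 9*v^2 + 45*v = (v - 3)*(v^3 - 2*v^2 - 15*v) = (v - 3)*(v + 3)*(v^2 - 5*v) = v*(v - 3)*(v + 3)*(v - 5)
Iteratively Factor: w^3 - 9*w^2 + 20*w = (w - 5)*(w^2 - 4*w) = w*(w - 5)*(w - 4)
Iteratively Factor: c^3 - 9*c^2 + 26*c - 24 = (c - 3)*(c^2 - 6*c + 8) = (c - 4)*(c - 3)*(c - 2)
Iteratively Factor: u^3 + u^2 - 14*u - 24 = (u + 2)*(u^2 - u - 12) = (u + 2)*(u + 3)*(u - 4)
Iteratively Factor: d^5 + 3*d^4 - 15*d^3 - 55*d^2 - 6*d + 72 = (d + 3)*(d^4 - 15*d^2 - 10*d + 24) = (d - 1)*(d + 3)*(d^3 + d^2 - 14*d - 24) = (d - 1)*(d + 2)*(d + 3)*(d^2 - d - 12) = (d - 4)*(d - 1)*(d + 2)*(d + 3)*(d + 3)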